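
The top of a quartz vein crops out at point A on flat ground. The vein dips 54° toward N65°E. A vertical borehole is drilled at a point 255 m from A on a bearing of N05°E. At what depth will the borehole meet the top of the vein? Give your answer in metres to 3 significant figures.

The hole lies 60° from the dip direction, so the down-dip offset is 255 × cos 60° = 127.50 m.
Depth = down-dip offset × tan(dip) = 127.50 × tan 54° = 127.50 × 1.3764
Depth = 175.49 m

175 m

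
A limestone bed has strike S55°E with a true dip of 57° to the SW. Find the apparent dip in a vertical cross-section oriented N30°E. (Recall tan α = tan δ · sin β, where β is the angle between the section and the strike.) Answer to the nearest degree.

57°

The strike is S55°E and the section trends N30°E; the acute angle between them is β = 85°.
tan α = tan 57° × sin 85° = 1.5399 × 0.9962 = 1.5340
α = arctan(1.5340) = 56.90°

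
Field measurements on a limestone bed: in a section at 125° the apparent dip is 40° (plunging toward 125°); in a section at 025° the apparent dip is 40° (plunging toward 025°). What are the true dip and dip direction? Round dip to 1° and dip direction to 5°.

true dip 53°, dip direction 075°

Each apparent-dip line lies in the plane. As unit vectors (x east, y north, z up), v₁ plunges 40°→125° and v₂ plunges 40°→025°.
The plane normal is n = v₁ × v₂ ∝ (0.729, 0.195, 0.578).
tan δ = √(n_x²+n_y²)/n_z = 0.754/0.578, so δ = 52.5°.
Dip direction = azimuth of (n_x, n_y) = atan2(0.729, 0.195) = 75°.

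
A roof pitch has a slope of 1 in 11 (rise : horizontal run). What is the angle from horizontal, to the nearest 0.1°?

5.2°

tan θ = 1/11 = 0.0909
θ = arctan(0.0909) = 5.19°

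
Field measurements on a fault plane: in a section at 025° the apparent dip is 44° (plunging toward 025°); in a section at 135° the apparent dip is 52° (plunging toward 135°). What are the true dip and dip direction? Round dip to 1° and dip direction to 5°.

Represent each trace as a vector plunging at its apparent dip toward its trend (east-north-up frame): v₁ = (0.304, 0.652, -0.695), v₂ = (0.435, -0.435, -0.788).
The plane normal is n = v₁ × v₂ ∝ (0.816, 0.063, 0.416).
tan δ = √(n_x²+n_y²)/n_z = 0.819/0.416, so δ = 63.1°.
The horizontal component of n points toward azimuth atan2(n_x, n_y) = 86°, the dip direction.

true dip 63°, dip direction 085°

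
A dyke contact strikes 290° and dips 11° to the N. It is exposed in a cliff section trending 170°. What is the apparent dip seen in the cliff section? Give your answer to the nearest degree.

10°

The section lies 60° from the strike.
tan α = tan 11° × sin 60° = 0.1944 × 0.8660 = 0.1683
apparent dip = arctan 0.1683 = 9.56°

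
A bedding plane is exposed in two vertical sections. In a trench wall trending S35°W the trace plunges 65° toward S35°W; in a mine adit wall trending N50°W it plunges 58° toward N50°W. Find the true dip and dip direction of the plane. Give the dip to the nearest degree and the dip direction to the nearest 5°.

true dip 70°, dip direction 255°

Represent each trace as a vector plunging at its apparent dip toward its trend (east-north-up frame): v₁ = (-0.242, -0.346, -0.906), v₂ = (-0.406, 0.341, -0.848).
The plane normal is n = v₁ × v₂ ∝ (-0.602, -0.162, 0.223).
Dip δ = arctan(|n_h|/n_z) = arctan(0.624/0.223) = 70.3°.
Dip direction = azimuth of (n_x, n_y) = atan2(-0.602, -0.162) = 255°.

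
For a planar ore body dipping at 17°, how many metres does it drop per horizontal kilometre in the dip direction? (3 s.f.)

306 m

drop per km = 1000 × tan 17° = 1000 × 0.3057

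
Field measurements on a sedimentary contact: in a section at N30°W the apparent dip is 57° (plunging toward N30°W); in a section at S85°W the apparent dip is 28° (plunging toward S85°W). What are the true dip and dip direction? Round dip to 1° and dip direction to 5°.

true dip 57°, dip direction 335°

Each apparent-dip line lies in the plane. As unit vectors (x east, y north, z up), v₁ plunges 57°→N30°W and v₂ plunges 28°→S85°W.
The plane normal is n = v₁ × v₂ ∝ (-0.286, 0.610, 0.436).
tan δ = √(n_x²+n_y²)/n_z = 0.674/0.436, so δ = 57.1°.
Dip direction = atan2(-0.286, 0.610) = 335° (azimuth of n's horizontal projection).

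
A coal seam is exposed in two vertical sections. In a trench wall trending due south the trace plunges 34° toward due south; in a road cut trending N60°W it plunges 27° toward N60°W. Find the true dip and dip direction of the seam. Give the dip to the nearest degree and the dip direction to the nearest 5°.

Each apparent-dip line lies in the plane. As unit vectors (x east, y north, z up), v₁ plunges 34°→due south and v₂ plunges 27°→N60°W.
Cross product v₁ × v₂ gives the pole to the plane: n ∝ (-0.625, -0.431, 0.640).
tan δ = √(n_x²+n_y²)/n_z = 0.760/0.640, so δ = 49.9°.
Dip direction = atan2(-0.625, -0.431) = 235° (azimuth of n's horizontal projection).

true dip 50°, dip direction 235°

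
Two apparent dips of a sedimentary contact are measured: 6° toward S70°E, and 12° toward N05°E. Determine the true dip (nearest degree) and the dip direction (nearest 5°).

Each apparent-dip line lies in the plane. As unit vectors (x east, y north, z up), v₁ plunges 6°→S70°E and v₂ plunges 12°→N05°E.
n = v₁ × v₂ = (0.173, 0.185, 0.940) (taken with n_z > 0).
tan δ = √(n_x²+n_y²)/n_z = 0.253/0.940, so δ = 15.1°.
Dip direction = azimuth of (n_x, n_y) = atan2(0.173, 0.185) = 43°.

true dip 15°, dip direction 045°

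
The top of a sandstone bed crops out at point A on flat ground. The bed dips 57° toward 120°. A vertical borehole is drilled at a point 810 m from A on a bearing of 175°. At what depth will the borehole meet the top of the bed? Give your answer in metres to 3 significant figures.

715 m

The hole lies 55° from the dip direction, so the down-dip offset is 810 × cos 55° = 464.60 m.
Depth = down-dip offset × tan(dip) = 464.60 × tan 57° = 464.60 × 1.5399
Depth = 715.42 m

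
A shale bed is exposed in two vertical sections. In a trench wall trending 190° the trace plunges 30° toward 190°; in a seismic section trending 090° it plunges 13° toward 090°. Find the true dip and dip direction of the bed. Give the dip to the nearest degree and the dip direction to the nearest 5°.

The two traces are lines in the plane: v₁ = (sin 190°·cos 30°, cos 190°·cos 30°, −sin 30°), v₂ = (sin 90°·cos 13°, cos 90°·cos 13°, −sin 13°).
n = v₁ × v₂ = (0.192, -0.521, 0.831) (taken with n_z > 0).
True dip = arccos(n_z / |n|) = arccos(0.8315) = 33.7°.
Dip direction = azimuth of (n_x, n_y) = atan2(0.192, -0.521) = 160°.

true dip 34°, dip direction 160°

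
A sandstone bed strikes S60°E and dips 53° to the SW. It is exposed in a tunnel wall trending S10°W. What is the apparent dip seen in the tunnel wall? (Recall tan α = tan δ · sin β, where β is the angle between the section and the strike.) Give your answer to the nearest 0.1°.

51.3°

Angle between strike (S60°E) and section (S10°W): β = 70°.
tan α = tan 53° × sin 70° = 1.3270 × 0.9397 = 1.2470
α = arctan(1.2470) = 51.27°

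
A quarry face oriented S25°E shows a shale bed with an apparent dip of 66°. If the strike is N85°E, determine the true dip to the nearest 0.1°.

67.3°

β = acute angle between strike N85°E and section S25°E = 70°.
tan(true dip) = tan 66° / sin 70° = 2.3902
δ = arctan(2.3902) = 67.30°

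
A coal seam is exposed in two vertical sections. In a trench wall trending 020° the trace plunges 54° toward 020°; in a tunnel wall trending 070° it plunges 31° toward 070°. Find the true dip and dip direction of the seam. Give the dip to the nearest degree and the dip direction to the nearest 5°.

true dip 55°, dip direction 005°

The two traces are lines in the plane: v₁ = (sin 20°·cos 54°, cos 20°·cos 54°, −sin 54°), v₂ = (sin 70°·cos 31°, cos 70°·cos 31°, −sin 31°).
The plane normal is n = v₁ × v₂ ∝ (0.047, 0.548, 0.386).
True dip = arccos(n_z / |n|) = arccos(0.5743) = 54.9°.
The horizontal component of n points toward azimuth atan2(n_x, n_y) = 5°, the dip direction.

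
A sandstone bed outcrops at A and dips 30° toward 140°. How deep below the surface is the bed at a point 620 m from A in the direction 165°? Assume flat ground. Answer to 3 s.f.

The hole lies 25° from the dip direction, so the down-dip offset is 620 × cos 25° = 561.91 m.
Depth = down-dip offset × tan(dip) = 561.91 × tan 30° = 561.91 × 0.5774
Depth = 324.42 m

324 m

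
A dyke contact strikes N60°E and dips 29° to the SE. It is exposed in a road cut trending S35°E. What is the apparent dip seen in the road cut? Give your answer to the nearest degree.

The section lies 85° from the strike.
tan(apparent dip) = tan 29° · sin 85° = 0.5522
apparent dip = arctan 0.5522 = 28.91°

29°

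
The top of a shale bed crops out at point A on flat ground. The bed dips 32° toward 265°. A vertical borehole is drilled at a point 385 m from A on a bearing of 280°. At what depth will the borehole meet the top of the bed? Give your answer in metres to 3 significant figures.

The hole lies 15° from the dip direction, so the down-dip offset is 385 × cos 15° = 371.88 m.
Depth = down-dip offset × tan(dip) = 371.88 × tan 32° = 371.88 × 0.6249
Depth = 232.38 m

232 m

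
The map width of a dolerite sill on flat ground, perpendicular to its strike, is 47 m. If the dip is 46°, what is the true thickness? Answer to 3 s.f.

True thickness t = w · sin(dip) = 47 × sin 46°
t = 47 × 0.7193 = 33.809 m

33.8 m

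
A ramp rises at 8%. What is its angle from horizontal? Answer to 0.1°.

4.6°

tan θ = 8/100 = 0.0800
θ = arctan(0.0800) = 4.57°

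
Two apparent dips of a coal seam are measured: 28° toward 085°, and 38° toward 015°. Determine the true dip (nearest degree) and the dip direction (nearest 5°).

true dip 40°, dip direction 035°

Each apparent-dip line lies in the plane. As unit vectors (x east, y north, z up), v₁ plunges 28°→085° and v₂ plunges 38°→015°.
n = v₁ × v₂ = (0.310, 0.446, 0.654) (taken with n_z > 0).
True dip = arccos(n_z / |n|) = arccos(0.7693) = 39.7°.
Dip direction = azimuth of (n_x, n_y) = atan2(0.310, 0.446) = 35°.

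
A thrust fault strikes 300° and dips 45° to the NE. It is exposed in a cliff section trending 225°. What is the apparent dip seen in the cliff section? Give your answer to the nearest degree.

Angle between strike (300°) and section (225°): β = 75°.
tan α = tan 45° × sin 75° = 1.0000 × 0.9659 = 0.9659
α = arctan(0.9659) = 44.01°

44°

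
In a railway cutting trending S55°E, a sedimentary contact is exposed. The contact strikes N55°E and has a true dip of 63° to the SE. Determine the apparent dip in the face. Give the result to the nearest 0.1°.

The section lies 70° from the strike.
tan α = tan 63° × sin 70° = 1.9626 × 0.9397 = 1.8443
α = arctan(1.8443) = 61.53°

61.5°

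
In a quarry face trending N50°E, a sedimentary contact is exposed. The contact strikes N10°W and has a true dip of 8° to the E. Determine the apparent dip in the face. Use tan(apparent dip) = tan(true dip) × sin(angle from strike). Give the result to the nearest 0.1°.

6.9°

The strike is N10°W and the section trends N50°E; the acute angle between them is β = 60°.
tan(apparent dip) = tan 8° · sin 60° = 0.1217
apparent dip = arctan 0.1217 = 6.94°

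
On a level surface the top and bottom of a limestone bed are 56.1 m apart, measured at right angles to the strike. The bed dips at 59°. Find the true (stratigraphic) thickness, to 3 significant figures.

True thickness t = w · sin(dip) = 56.1 × sin 59°
t = 56.1 × 0.8572 = 48.087 m

48.1 m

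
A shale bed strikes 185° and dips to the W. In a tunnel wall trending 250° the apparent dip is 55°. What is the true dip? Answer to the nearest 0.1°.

β = acute angle between strike 185° and section 250° = 65°.
tan δ = tan α / sin β = tan 55° / sin 65° = 1.4281 / 0.9063 = 1.5758
δ = arctan(1.5758) = 57.60°

57.6°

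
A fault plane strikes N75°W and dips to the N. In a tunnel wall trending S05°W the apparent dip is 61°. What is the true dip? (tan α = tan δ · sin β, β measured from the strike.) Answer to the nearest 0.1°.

β = acute angle between strike N75°W and section S05°W = 80°.
tan δ = tan α / sin β = tan 61° / sin 80° = 1.8040 / 0.9848 = 1.8319
δ = arctan(1.8319) = 61.37°

61.4°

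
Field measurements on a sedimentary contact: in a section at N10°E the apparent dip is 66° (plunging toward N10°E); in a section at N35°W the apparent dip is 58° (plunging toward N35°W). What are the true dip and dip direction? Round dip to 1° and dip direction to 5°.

The two traces are lines in the plane: v₁ = (sin 10°·cos 66°, cos 10°·cos 66°, −sin 66°), v₂ = (sin 325°·cos 58°, cos 325°·cos 58°, −sin 58°).
Cross product v₁ × v₂ gives the pole to the plane: n ∝ (0.057, 0.338, 0.152).
True dip = arccos(n_z / |n|) = arccos(0.4067) = 66.0°.
Dip direction = atan2(0.057, 0.338) = 10° (azimuth of n's horizontal projection).

true dip 66°, dip direction 010°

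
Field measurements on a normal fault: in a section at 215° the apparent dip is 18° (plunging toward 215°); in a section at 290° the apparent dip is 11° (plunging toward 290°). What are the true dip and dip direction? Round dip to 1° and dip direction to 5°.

The two traces are lines in the plane: v₁ = (sin 215°·cos 18°, cos 215°·cos 18°, −sin 18°), v₂ = (sin 290°·cos 11°, cos 290°·cos 11°, −sin 11°).
Cross product v₁ × v₂ gives the pole to the plane: n ∝ (-0.252, -0.181, 0.902).
Dip δ = arctan(|n_h|/n_z) = arctan(0.311/0.902) = 19.0°.
Dip direction = atan2(-0.252, -0.181) = 234° (azimuth of n's horizontal projection).

true dip 19°, dip direction 235°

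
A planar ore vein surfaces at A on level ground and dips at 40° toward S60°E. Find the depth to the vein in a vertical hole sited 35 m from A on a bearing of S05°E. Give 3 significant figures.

16.8 m

The hole lies 55° from the dip direction, so the down-dip offset is 35 × cos 55° = 20.08 m.
Depth = down-dip offset × tan(dip) = 20.08 × tan 40° = 20.08 × 0.8391
Depth = 16.85 m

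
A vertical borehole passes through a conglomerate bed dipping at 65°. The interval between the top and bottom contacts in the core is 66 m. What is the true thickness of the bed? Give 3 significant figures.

27.9 m

True thickness t = h · cos(dip) = 66 × cos 65°
t = 66 × 0.4226 = 27.893 m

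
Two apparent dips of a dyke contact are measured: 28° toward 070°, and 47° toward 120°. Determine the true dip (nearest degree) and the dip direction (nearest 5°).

true dip 48°, dip direction 130°

The two traces are lines in the plane: v₁ = (sin 70°·cos 28°, cos 70°·cos 28°, −sin 28°), v₂ = (sin 120°·cos 47°, cos 120°·cos 47°, −sin 47°).
n = v₁ × v₂ = (0.381, -0.330, 0.461) (taken with n_z > 0).
Dip δ = arctan(|n_h|/n_z) = arctan(0.504/0.461) = 47.5°.
Dip direction = azimuth of (n_x, n_y) = atan2(0.381, -0.330) = 131°.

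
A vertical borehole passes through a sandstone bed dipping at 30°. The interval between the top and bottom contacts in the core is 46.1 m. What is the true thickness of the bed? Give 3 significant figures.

39.9 m

True thickness t = h · cos(dip) = 46.1 × cos 30°
t = 46.1 × 0.8660 = 39.924 m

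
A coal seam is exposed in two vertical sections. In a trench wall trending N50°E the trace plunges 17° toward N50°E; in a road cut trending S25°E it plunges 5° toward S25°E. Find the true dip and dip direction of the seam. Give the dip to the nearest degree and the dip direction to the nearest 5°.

true dip 19°, dip direction 080°

The two traces are lines in the plane: v₁ = (sin 50°·cos 17°, cos 50°·cos 17°, −sin 17°), v₂ = (sin 155°·cos 5°, cos 155°·cos 5°, −sin 5°).
The plane normal is n = v₁ × v₂ ∝ (0.318, 0.059, 0.920).
tan δ = √(n_x²+n_y²)/n_z = 0.323/0.920, so δ = 19.3°.
The horizontal component of n points toward azimuth atan2(n_x, n_y) = 79°, the dip direction.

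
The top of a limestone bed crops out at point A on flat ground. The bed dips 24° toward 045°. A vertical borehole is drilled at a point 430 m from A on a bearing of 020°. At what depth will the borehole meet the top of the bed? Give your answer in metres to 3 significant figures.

174 m

The hole lies 25° from the dip direction, so the down-dip offset is 430 × cos 25° = 389.71 m.
Depth = down-dip offset × tan(dip) = 389.71 × tan 24° = 389.71 × 0.4452
Depth = 173.51 m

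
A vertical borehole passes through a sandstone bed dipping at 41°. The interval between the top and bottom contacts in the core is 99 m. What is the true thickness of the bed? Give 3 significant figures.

True thickness t = h · cos(dip) = 99 × cos 41°
t = 99 × 0.7547 = 74.716 m

74.7 m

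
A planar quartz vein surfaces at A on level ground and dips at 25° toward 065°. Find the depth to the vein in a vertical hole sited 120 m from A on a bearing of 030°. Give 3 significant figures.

The hole lies 35° from the dip direction, so the down-dip offset is 120 × cos 35° = 98.30 m.
Depth = down-dip offset × tan(dip) = 98.30 × tan 25° = 98.30 × 0.4663
Depth = 45.84 m

45.8 m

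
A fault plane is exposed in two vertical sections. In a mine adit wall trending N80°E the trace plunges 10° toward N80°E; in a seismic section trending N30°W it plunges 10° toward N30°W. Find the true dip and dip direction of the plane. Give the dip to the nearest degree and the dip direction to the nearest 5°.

true dip 17°, dip direction 025°

Each apparent-dip line lies in the plane. As unit vectors (x east, y north, z up), v₁ plunges 10°→N80°E and v₂ plunges 10°→N30°W.
n = v₁ × v₂ = (0.118, 0.254, 0.911) (taken with n_z > 0).
tan δ = √(n_x²+n_y²)/n_z = 0.280/0.911, so δ = 17.1°.
Dip direction = atan2(0.118, 0.254) = 25° (azimuth of n's horizontal projection).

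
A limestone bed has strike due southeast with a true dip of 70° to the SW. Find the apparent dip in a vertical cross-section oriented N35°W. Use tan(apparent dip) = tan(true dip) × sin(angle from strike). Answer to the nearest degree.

Angle between strike (due southeast) and section (N35°W): β = 10°.
tan α = tan 70° × sin 10° = 2.7475 × 0.1736 = 0.4771
apparent dip = arctan 0.4771 = 25.51°

26°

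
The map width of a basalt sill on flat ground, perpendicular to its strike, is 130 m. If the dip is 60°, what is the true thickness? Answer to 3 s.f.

True thickness t = w · sin(dip) = 130 × sin 60°
t = 130 × 0.8660 = 112.583 m

113 m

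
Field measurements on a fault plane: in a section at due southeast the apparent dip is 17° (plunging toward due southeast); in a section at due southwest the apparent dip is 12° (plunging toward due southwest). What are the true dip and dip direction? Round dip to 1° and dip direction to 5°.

Each apparent-dip line lies in the plane. As unit vectors (x east, y north, z up), v₁ plunges 17°→due southeast and v₂ plunges 12°→due southwest.
n = v₁ × v₂ = (0.062, -0.343, 0.935) (taken with n_z > 0).
True dip = arccos(n_z / |n|) = arccos(0.9371) = 20.4°.
The horizontal component of n points toward azimuth atan2(n_x, n_y) = 170°, the dip direction.

true dip 20°, dip direction 170°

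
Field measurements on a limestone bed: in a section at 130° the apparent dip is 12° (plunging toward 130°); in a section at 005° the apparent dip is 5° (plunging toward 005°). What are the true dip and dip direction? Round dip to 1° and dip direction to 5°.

true dip 18°, dip direction 080°

The two traces are lines in the plane: v₁ = (sin 130°·cos 12°, cos 130°·cos 12°, −sin 12°), v₂ = (sin 5°·cos 5°, cos 5°·cos 5°, −sin 5°).
The plane normal is n = v₁ × v₂ ∝ (0.261, 0.047, 0.798).
Dip δ = arctan(|n_h|/n_z) = arctan(0.265/0.798) = 18.4°.
Dip direction = azimuth of (n_x, n_y) = atan2(0.261, 0.047) = 80°.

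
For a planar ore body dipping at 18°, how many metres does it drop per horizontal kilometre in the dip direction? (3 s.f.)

drop per km = 1000 × tan 18° = 1000 × 0.3249

325 m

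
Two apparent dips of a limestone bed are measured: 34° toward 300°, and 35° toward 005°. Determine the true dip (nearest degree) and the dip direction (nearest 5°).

true dip 39°, dip direction 335°

Each apparent-dip line lies in the plane. As unit vectors (x east, y north, z up), v₁ plunges 34°→300° and v₂ plunges 35°→005°.
Cross product v₁ × v₂ gives the pole to the plane: n ∝ (-0.219, 0.452, 0.615).
tan δ = √(n_x²+n_y²)/n_z = 0.502/0.615, so δ = 39.2°.
Dip direction = atan2(-0.219, 0.452) = 334° (azimuth of n's horizontal projection).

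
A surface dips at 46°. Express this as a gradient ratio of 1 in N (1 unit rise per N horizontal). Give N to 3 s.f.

1 in 0.966

1 : N means tan θ = 1/N, so N = 1/tan 46° = 1/1.0355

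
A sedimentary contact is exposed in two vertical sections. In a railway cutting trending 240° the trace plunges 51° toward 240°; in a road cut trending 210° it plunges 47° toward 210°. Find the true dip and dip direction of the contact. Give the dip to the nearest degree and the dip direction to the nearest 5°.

The two traces are lines in the plane: v₁ = (sin 240°·cos 51°, cos 240°·cos 51°, −sin 51°), v₂ = (sin 210°·cos 47°, cos 210°·cos 47°, −sin 47°).
n = v₁ × v₂ = (-0.229, -0.134, 0.215) (taken with n_z > 0).
tan δ = √(n_x²+n_y²)/n_z = 0.265/0.215, so δ = 51.0°.
Dip direction = azimuth of (n_x, n_y) = atan2(-0.229, -0.134) = 240°.

true dip 51°, dip direction 240°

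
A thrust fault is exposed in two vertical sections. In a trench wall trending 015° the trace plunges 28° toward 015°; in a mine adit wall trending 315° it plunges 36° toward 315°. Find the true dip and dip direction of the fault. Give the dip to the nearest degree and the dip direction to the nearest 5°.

Each apparent-dip line lies in the plane. As unit vectors (x east, y north, z up), v₁ plunges 28°→015° and v₂ plunges 36°→315°.
Cross product v₁ × v₂ gives the pole to the plane: n ∝ (-0.233, 0.403, 0.619).
Dip δ = arctan(|n_h|/n_z) = arctan(0.465/0.619) = 36.9°.
The horizontal component of n points toward azimuth atan2(n_x, n_y) = 330°, the dip direction.

true dip 37°, dip direction 330°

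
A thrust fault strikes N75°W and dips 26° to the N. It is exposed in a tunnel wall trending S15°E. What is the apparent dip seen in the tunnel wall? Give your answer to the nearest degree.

The strike is N75°W and the section trends S15°E; the acute angle between them is β = 60°.
tan α = tan 26° × sin 60° = 0.4877 × 0.8660 = 0.4224
α = arctan(0.4224) = 22.90°

23°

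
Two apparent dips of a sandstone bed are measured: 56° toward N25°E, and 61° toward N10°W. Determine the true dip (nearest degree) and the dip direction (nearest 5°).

Represent each trace as a vector plunging at its apparent dip toward its trend (east-north-up frame): v₁ = (0.236, 0.507, -0.829), v₂ = (-0.084, 0.477, -0.875).
Cross product v₁ × v₂ gives the pole to the plane: n ∝ (-0.047, 0.276, 0.155).
Dip δ = arctan(|n_h|/n_z) = arctan(0.281/0.155) = 61.0°.
The horizontal component of n points toward azimuth atan2(n_x, n_y) = 350°, the dip direction.

true dip 61°, dip direction 350°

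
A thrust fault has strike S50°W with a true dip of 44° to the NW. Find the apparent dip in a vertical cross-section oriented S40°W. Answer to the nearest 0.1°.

Angle between strike (S50°W) and section (S40°W): β = 10°.
tan(apparent dip) = tan 44° · sin 10° = 0.1677
apparent dip = arctan 0.1677 = 9.52°

9.5°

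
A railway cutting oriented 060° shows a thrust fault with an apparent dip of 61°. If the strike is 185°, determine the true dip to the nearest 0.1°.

65.6°

The section is 55° from the strike.
tan(true dip) = tan 61° / sin 55° = 2.2023
true dip = arctan 2.2023 = 65.58°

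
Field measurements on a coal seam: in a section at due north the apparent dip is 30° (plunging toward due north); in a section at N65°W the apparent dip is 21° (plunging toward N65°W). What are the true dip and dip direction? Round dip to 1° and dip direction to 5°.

Represent each trace as a vector plunging at its apparent dip toward its trend (east-north-up frame): v₁ = (0.000, 0.866, -0.500), v₂ = (-0.846, 0.395, -0.358).
Cross product v₁ × v₂ gives the pole to the plane: n ∝ (-0.113, 0.423, 0.733).
Dip δ = arctan(|n_h|/n_z) = arctan(0.438/0.733) = 30.9°.
The horizontal component of n points toward azimuth atan2(n_x, n_y) = 345°, the dip direction.

true dip 31°, dip direction 345°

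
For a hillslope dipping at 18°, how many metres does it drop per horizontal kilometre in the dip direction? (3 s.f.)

drop per km = 1000 × tan 18° = 1000 × 0.3249

325 m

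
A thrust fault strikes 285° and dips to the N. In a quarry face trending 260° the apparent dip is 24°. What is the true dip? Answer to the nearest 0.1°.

The section is 25° from the strike.
tan(true dip) = tan 24° / sin 25° = 1.0535
δ = arctan(1.0535) = 46.49°

46.5°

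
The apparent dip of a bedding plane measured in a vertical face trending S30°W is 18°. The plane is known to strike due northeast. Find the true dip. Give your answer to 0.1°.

51.5°

The section is 15° from the strike.
tan δ = tan α / sin β = tan 18° / sin 15° = 0.3249 / 0.2588 = 1.2554
δ = arctan(1.2554) = 51.46°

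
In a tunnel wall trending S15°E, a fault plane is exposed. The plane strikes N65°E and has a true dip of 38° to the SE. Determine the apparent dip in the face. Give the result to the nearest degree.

The strike is N65°E and the section trends S15°E; the acute angle between them is β = 80°.
tan α = tan 38° × sin 80° = 0.7813 × 0.9848 = 0.7694
apparent dip = arctan 0.7694 = 37.58°

38°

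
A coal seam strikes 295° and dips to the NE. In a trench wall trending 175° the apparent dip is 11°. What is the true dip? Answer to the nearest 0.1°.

The section is 60° from the strike.
tan(true dip) = tan 11° / sin 60° = 0.2245
δ = arctan(0.2245) = 12.65°

12.7°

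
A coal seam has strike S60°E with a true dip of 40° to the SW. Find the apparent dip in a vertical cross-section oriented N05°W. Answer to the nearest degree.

35°

The strike is S60°E and the section trends N05°W; the acute angle between them is β = 55°.
tan(apparent dip) = tan 40° · sin 55° = 0.6874
α = arctan(0.6874) = 34.50°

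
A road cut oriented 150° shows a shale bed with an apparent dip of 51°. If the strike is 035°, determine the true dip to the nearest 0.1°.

The section is 65° from the strike.
tan(true dip) = tan 51° / sin 65° = 1.3626
true dip = arctan 1.3626 = 53.72°

53.7°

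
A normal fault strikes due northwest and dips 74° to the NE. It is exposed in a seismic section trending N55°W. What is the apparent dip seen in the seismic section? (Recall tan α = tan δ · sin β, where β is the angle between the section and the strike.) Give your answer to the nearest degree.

31°

The strike is due northwest and the section trends N55°W; the acute angle between them is β = 10°.
tan(apparent dip) = tan 74° · sin 10° = 0.6056
apparent dip = arctan 0.6056 = 31.20°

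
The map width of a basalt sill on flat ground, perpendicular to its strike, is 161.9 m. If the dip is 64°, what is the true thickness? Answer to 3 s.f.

True thickness t = w · sin(dip) = 161.9 × sin 64°
t = 161.9 × 0.8988 = 145.515 m

146 m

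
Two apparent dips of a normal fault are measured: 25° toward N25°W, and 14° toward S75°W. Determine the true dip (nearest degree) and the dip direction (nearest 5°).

Each apparent-dip line lies in the plane. As unit vectors (x east, y north, z up), v₁ plunges 25°→N25°W and v₂ plunges 14°→S75°W.
n = v₁ × v₂ = (-0.305, 0.303, 0.866) (taken with n_z > 0).
Dip δ = arctan(|n_h|/n_z) = arctan(0.430/0.866) = 26.4°.
Dip direction = atan2(-0.305, 0.303) = 315° (azimuth of n's horizontal projection).

true dip 26°, dip direction 315°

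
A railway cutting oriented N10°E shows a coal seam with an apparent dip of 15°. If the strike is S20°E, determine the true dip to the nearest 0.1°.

28.2°

The section is 30° from the strike.
tan(true dip) = tan 15° / sin 30° = 0.5359
true dip = arctan 0.5359 = 28.19°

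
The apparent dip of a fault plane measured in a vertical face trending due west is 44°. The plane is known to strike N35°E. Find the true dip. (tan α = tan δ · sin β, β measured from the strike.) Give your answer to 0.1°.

49.7°

The section is 55° from the strike.
tan(true dip) = tan 44° / sin 55° = 1.1789
δ = arctan(1.1789) = 49.69°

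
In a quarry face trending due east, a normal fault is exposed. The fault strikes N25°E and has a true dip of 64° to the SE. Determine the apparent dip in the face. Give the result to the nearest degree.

The section lies 65° from the strike.
tan α = tan 64° × sin 65° = 2.0503 × 0.9063 = 1.8582
apparent dip = arctan 1.8582 = 61.71°

62°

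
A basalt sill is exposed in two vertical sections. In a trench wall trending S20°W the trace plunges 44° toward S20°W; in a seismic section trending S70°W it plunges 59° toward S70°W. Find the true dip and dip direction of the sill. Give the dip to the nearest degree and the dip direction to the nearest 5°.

true dip 59°, dip direction 255°

Each apparent-dip line lies in the plane. As unit vectors (x east, y north, z up), v₁ plunges 44°→S20°W and v₂ plunges 59°→S70°W.
Cross product v₁ × v₂ gives the pole to the plane: n ∝ (-0.457, -0.125, 0.284).
True dip = arccos(n_z / |n|) = arccos(0.5138) = 59.1°.
Dip direction = azimuth of (n_x, n_y) = atan2(-0.457, -0.125) = 255°.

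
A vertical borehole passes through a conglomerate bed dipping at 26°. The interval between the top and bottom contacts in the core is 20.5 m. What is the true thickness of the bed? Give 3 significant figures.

18.4 m

True thickness t = h · cos(dip) = 20.5 × cos 26°
t = 20.5 × 0.8988 = 18.425 m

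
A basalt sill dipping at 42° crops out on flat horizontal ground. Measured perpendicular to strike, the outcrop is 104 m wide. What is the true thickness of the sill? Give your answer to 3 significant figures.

69.6 m

True thickness t = w · sin(dip) = 104 × sin 42°
t = 104 × 0.6691 = 69.590 m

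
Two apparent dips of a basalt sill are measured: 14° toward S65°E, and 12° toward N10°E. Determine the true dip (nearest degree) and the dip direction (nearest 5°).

The two traces are lines in the plane: v₁ = (sin 115°·cos 14°, cos 115°·cos 14°, −sin 14°), v₂ = (sin 10°·cos 12°, cos 10°·cos 12°, −sin 12°).
The plane normal is n = v₁ × v₂ ∝ (0.318, 0.142, 0.917).
tan δ = √(n_x²+n_y²)/n_z = 0.348/0.917, so δ = 20.8°.
Dip direction = atan2(0.318, 0.142) = 66° (azimuth of n's horizontal projection).

true dip 21°, dip direction 065°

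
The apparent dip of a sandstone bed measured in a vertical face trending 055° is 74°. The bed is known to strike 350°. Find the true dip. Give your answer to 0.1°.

75.4°

The section is 65° from the strike.
tan δ = tan α / sin β = tan 74° / sin 65° = 3.4874 / 0.9063 = 3.8479
true dip = arctan 3.8479 = 75.43°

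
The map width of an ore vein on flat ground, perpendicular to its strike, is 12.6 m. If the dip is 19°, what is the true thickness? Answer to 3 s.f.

4.10 m

True thickness t = w · sin(dip) = 12.6 × sin 19°
t = 12.6 × 0.3256 = 4.102 m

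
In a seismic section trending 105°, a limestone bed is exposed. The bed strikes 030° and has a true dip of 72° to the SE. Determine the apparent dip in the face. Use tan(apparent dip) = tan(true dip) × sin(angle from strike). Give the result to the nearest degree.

71°

Angle between strike (030°) and section (105°): β = 75°.
tan α = tan 72° × sin 75° = 3.0777 × 0.9659 = 2.9728
apparent dip = arctan 2.9728 = 71.41°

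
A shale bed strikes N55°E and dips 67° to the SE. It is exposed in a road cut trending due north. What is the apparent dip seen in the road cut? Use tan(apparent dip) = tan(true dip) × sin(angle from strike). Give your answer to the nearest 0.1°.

The section lies 55° from the strike.
tan α = tan 67° × sin 55° = 2.3559 × 0.8192 = 1.9298
α = arctan(1.9298) = 62.61°

62.6°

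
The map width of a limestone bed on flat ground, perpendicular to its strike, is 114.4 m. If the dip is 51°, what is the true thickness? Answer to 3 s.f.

True thickness t = w · sin(dip) = 114.4 × sin 51°
t = 114.4 × 0.7771 = 88.905 m

88.9 m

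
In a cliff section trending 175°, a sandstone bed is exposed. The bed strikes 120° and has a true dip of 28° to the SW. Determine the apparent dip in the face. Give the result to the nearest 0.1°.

23.5°

Angle between strike (120°) and section (175°): β = 55°.
tan α = tan 28° × sin 55° = 0.5317 × 0.8192 = 0.4356
α = arctan(0.4356) = 23.54°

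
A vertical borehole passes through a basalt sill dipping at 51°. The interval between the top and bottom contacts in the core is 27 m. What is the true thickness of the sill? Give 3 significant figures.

True thickness t = h · cos(dip) = 27 × cos 51°
t = 27 × 0.6293 = 16.992 m

17.0 m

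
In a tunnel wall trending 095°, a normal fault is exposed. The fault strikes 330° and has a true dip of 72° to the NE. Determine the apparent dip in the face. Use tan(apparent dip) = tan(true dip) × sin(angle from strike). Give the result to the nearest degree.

68°

The section lies 55° from the strike.
tan α = tan 72° × sin 55° = 3.0777 × 0.8192 = 2.5211
α = arctan(2.5211) = 68.36°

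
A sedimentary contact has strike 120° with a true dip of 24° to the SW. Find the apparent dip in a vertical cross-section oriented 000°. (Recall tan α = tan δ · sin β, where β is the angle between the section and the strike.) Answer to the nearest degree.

21°

The strike is 120° and the section trends 000°; the acute angle between them is β = 60°.
tan(apparent dip) = tan 24° · sin 60° = 0.3856
α = arctan(0.3856) = 21.09°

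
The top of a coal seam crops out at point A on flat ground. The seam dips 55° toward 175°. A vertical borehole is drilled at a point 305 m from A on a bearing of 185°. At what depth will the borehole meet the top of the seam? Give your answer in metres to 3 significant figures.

429 m

The hole lies 10° from the dip direction, so the down-dip offset is 305 × cos 10° = 300.37 m.
Depth = down-dip offset × tan(dip) = 300.37 × tan 55° = 300.37 × 1.4281
Depth = 428.97 m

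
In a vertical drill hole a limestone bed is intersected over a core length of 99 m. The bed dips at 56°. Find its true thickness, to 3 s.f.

True thickness t = h · cos(dip) = 99 × cos 56°
t = 99 × 0.5592 = 55.360 m

55.4 m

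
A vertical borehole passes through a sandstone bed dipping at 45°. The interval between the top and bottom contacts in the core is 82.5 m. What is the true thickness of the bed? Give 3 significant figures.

58.3 m

True thickness t = h · cos(dip) = 82.5 × cos 45°
t = 82.5 × 0.7071 = 58.336 m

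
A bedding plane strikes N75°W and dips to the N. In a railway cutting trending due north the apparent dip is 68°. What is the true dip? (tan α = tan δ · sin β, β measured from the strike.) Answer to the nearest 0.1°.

β = acute angle between strike N75°W and section due north = 75°.
tan δ = tan α / sin β = tan 68° / sin 75° = 2.4751 / 0.9659 = 2.5624
δ = arctan(2.5624) = 68.68°

68.7°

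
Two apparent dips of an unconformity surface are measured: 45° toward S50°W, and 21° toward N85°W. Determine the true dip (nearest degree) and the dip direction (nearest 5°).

true dip 48°, dip direction 205°

Represent each trace as a vector plunging at its apparent dip toward its trend (east-north-up frame): v₁ = (-0.542, -0.455, -0.707), v₂ = (-0.930, 0.081, -0.358).
n = v₁ × v₂ = (-0.220, -0.464, 0.467) (taken with n_z > 0).
Dip δ = arctan(|n_h|/n_z) = arctan(0.513/0.467) = 47.7°.
The horizontal component of n points toward azimuth atan2(n_x, n_y) = 205°, the dip direction.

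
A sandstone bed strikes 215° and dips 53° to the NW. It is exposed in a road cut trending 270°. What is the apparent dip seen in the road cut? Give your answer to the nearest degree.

47°

The strike is 215° and the section trends 270°; the acute angle between them is β = 55°.
tan α = tan 53° × sin 55° = 1.3270 × 0.8192 = 1.0871
apparent dip = arctan 1.0871 = 47.39°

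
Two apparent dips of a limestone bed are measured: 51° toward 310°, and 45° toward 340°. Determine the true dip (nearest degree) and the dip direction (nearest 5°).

true dip 51°, dip direction 305°

The two traces are lines in the plane: v₁ = (sin 310°·cos 51°, cos 310°·cos 51°, −sin 51°), v₂ = (sin 340°·cos 45°, cos 340°·cos 45°, −sin 45°).
The plane normal is n = v₁ × v₂ ∝ (-0.230, 0.153, 0.222).
True dip = arccos(n_z / |n|) = arccos(0.6269) = 51.2°.
Dip direction = azimuth of (n_x, n_y) = atan2(-0.230, 0.153) = 304°.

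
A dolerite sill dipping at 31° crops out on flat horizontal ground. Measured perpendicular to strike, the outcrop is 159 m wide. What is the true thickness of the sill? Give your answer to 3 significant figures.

81.9 m

True thickness t = w · sin(dip) = 159 × sin 31°
t = 159 × 0.5150 = 81.891 m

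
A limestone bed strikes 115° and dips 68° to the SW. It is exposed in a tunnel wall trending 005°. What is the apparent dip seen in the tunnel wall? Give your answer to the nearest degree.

The strike is 115° and the section trends 005°; the acute angle between them is β = 70°.
tan α = tan 68° × sin 70° = 2.4751 × 0.9397 = 2.3258
α = arctan(2.3258) = 66.73°

67°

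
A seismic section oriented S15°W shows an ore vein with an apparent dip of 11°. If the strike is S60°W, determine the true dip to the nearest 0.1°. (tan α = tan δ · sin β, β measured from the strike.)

15.4°

The section is 45° from the strike.
tan δ = tan α / sin β = tan 11° / sin 45° = 0.1944 / 0.7071 = 0.2749
δ = arctan(0.2749) = 15.37°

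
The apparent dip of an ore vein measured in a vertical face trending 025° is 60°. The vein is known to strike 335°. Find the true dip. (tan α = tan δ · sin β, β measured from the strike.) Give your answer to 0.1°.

66.1°

The section is 50° from the strike.
tan(true dip) = tan 60° / sin 50° = 2.2610
true dip = arctan 2.2610 = 66.14°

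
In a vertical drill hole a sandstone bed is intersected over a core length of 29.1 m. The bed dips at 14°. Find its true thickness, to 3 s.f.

True thickness t = h · cos(dip) = 29.1 × cos 14°
t = 29.1 × 0.9703 = 28.236 m

28.2 m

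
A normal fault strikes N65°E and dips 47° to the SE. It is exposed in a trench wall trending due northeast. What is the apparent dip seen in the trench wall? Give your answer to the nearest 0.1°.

20.1°

The section lies 20° from the strike.
tan α = tan 47° × sin 20° = 1.0724 × 0.3420 = 0.3668
α = arctan(0.3668) = 20.14°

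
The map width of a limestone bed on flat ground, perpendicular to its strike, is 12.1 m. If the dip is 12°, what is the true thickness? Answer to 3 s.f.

2.52 m

True thickness t = w · sin(dip) = 12.1 × sin 12°
t = 12.1 × 0.2079 = 2.516 m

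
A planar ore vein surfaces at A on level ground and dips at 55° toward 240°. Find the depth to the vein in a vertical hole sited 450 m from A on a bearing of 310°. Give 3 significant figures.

220 m

The hole lies 70° from the dip direction, so the down-dip offset is 450 × cos 70° = 153.91 m.
Depth = down-dip offset × tan(dip) = 153.91 × tan 55° = 153.91 × 1.4281
Depth = 219.80 m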